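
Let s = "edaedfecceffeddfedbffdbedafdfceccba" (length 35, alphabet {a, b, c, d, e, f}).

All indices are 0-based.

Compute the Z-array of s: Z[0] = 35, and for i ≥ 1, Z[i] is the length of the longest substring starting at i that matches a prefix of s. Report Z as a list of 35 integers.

[35, 0, 0, 2, 0, 0, 1, 0, 0, 1, 0, 0, 2, 0, 0, 0, 2, 0, 0, 0, 0, 0, 0, 3, 0, 0, 0, 0, 0, 0, 1, 0, 0, 0, 0]

Z[0]=35
i=1: outside box; Z[1]=0
i=2: outside box; Z[2]=0
i=3: outside box; Z[3]=2 grow→box=[3,5)
i=4: min(r-i=1, Z[1]=0)=0; Z[4]=0
i=5: outside box; Z[5]=0
i=6: outside box; Z[6]=1 grow→box=[6,7)
i=7: outside box; Z[7]=0
i=8: outside box; Z[8]=0
i=9: outside box; Z[9]=1 grow→box=[9,10)
i=10: outside box; Z[10]=0
i=11: outside box; Z[11]=0
i=12: outside box; Z[12]=2 grow→box=[12,14)
i=13: min(r-i=1, Z[1]=0)=0; Z[13]=0
i=14: outside box; Z[14]=0
i=15: outside box; Z[15]=0
i=16: outside box; Z[16]=2 grow→box=[16,18)
i=17: min(r-i=1, Z[1]=0)=0; Z[17]=0
i=18: outside box; Z[18]=0
i=19: outside box; Z[19]=0
i=20: outside box; Z[20]=0
i=21: outside box; Z[21]=0
i=22: outside box; Z[22]=0
i=23: outside box; Z[23]=3 grow→box=[23,26)
i=24: min(r-i=2, Z[1]=0)=0; Z[24]=0
i=25: min(r-i=1, Z[2]=0)=0; Z[25]=0
i=26: outside box; Z[26]=0
i=27: outside box; Z[27]=0
i=28: outside box; Z[28]=0
i=29: outside box; Z[29]=0
i=30: outside box; Z[30]=1 grow→box=[30,31)
i=31: outside box; Z[31]=0
i=32: outside box; Z[32]=0
i=33: outside box; Z[33]=0
i=34: outside box; Z[34]=0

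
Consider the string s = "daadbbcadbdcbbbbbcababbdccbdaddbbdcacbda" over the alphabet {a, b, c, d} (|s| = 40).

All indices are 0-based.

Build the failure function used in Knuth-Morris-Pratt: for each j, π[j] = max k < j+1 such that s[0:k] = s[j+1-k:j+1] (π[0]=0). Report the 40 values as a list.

[0, 0, 0, 1, 0, 0, 0, 0, 1, 0, 1, 0, 0, 0, 0, 0, 0, 0, 0, 0, 0, 0, 0, 1, 0, 0, 0, 1, 2, 1, 1, 0, 0, 1, 0, 0, 0, 0, 1, 2]

π[0] = 0
j=1 s[j]='a': π[1]=0 (border '')
j=2 s[j]='a': π[2]=0 (border '')
j=3 s[j]='d': π[3]=1 (border 'd')
j=4 s[j]='b': k: 1→0; π[4]=0 (border '')
j=5 s[j]='b': π[5]=0 (border '')
j=6 s[j]='c': π[6]=0 (border '')
j=7 s[j]='a': π[7]=0 (border '')
j=8 s[j]='d': π[8]=1 (border 'd')
j=9 s[j]='b': k: 1→0; π[9]=0 (border '')
j=10 s[j]='d': π[10]=1 (border 'd')
j=11 s[j]='c': k: 1→0; π[11]=0 (border '')
j=12 s[j]='b': π[12]=0 (border '')
j=13 s[j]='b': π[13]=0 (border '')
j=14 s[j]='b': π[14]=0 (border '')
j=15 s[j]='b': π[15]=0 (border '')
j=16 s[j]='b': π[16]=0 (border '')
j=17 s[j]='c': π[17]=0 (border '')
j=18 s[j]='a': π[18]=0 (border '')
j=19 s[j]='b': π[19]=0 (border '')
j=20 s[j]='a': π[20]=0 (border '')
j=21 s[j]='b': π[21]=0 (border '')
j=22 s[j]='b': π[22]=0 (border '')
j=23 s[j]='d': π[23]=1 (border 'd')
j=24 s[j]='c': k: 1→0; π[24]=0 (border '')
j=25 s[j]='c': π[25]=0 (border '')
j=26 s[j]='b': π[26]=0 (border '')
j=27 s[j]='d': π[27]=1 (border 'd')
j=28 s[j]='a': π[28]=2 (border 'da')
j=29 s[j]='d': k: 2→0; π[29]=1 (border 'd')
j=30 s[j]='d': k: 1→0; π[30]=1 (border 'd')
j=31 s[j]='b': k: 1→0; π[31]=0 (border '')
j=32 s[j]='b': π[32]=0 (border '')
j=33 s[j]='d': π[33]=1 (border 'd')
j=34 s[j]='c': k: 1→0; π[34]=0 (border '')
j=35 s[j]='a': π[35]=0 (border '')
j=36 s[j]='c': π[36]=0 (border '')
j=37 s[j]='b': π[37]=0 (border '')
j=38 s[j]='d': π[38]=1 (border 'd')
j=39 s[j]='a': π[39]=2 (border 'da')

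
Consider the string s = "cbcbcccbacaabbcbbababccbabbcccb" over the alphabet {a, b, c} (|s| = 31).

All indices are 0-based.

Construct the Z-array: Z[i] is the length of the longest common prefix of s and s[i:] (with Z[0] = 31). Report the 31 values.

[31, 0, 3, 0, 1, 1, 2, 0, 0, 1, 0, 0, 0, 0, 2, 0, 0, 0, 0, 0, 0, 1, 2, 0, 0, 0, 0, 1, 1, 2, 0]

Z[0]=31
i=1: outside box; Z[1]=0
i=2: outside box; Z[2]=3 grow→box=[2,5)
i=3: min(r-i=2, Z[1]=0)=0; Z[3]=0
i=4: min(r-i=1, Z[2]=3)=1; Z[4]=1
i=5: outside box; Z[5]=1 grow→box=[5,6)
i=6: outside box; Z[6]=2 grow→box=[6,8)
i=7: min(r-i=1, Z[1]=0)=0; Z[7]=0
i=8: outside box; Z[8]=0
i=9: outside box; Z[9]=1 grow→box=[9,10)
i=10: outside box; Z[10]=0
i=11: outside box; Z[11]=0
i=12: outside box; Z[12]=0
i=13: outside box; Z[13]=0
i=14: outside box; Z[14]=2 grow→box=[14,16)
i=15: min(r-i=1, Z[1]=0)=0; Z[15]=0
i=16: outside box; Z[16]=0
i=17: outside box; Z[17]=0
i=18: outside box; Z[18]=0
i=19: outside box; Z[19]=0
i=20: outside box; Z[20]=0
i=21: outside box; Z[21]=1 grow→box=[21,22)
i=22: outside box; Z[22]=2 grow→box=[22,24)
i=23: min(r-i=1, Z[1]=0)=0; Z[23]=0
i=24: outside box; Z[24]=0
i=25: outside box; Z[25]=0
i=26: outside box; Z[26]=0
i=27: outside box; Z[27]=1 grow→box=[27,28)
i=28: outside box; Z[28]=1 grow→box=[28,29)
i=29: outside box; Z[29]=2 grow→box=[29,31)
i=30: min(r-i=1, Z[1]=0)=0; Z[30]=0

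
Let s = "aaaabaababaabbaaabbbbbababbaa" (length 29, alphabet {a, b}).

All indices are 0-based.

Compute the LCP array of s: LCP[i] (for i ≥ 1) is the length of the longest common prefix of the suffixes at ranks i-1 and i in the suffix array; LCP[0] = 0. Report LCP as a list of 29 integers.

[0, 1, 2, 3, 4, 2, 4, 3, 4, 1, 5, 3, 4, 2, 5, 3, 0, 3, 3, 4, 2, 4, 3, 1, 4, 3, 2, 3, 4]

sorted suffixes:
  #0 SA[0]=28  'a'
  #1 SA[1]=27  'aa'
  #2 SA[2]=0  'aaaabaababaabbaaabbbbbababbaa'
  #3 SA[3]=1  'aaabaababaabbaaabbbbbababbaa'
  #4 SA[4]=14  'aaabbbbbababbaa'
  #5 SA[5]=2  'aabaababaabbaaabbbbbababbaa'
  #6 SA[6]=5  'aababaabbaaabbbbbababbaa'
  #7 SA[7]=10  'aabbaaabbbbbababbaa'
  #8 SA[8]=15  'aabbbbbababbaa'
  #9 SA[9]=3  'abaababaabbaaabbbbbababbaa'
  #10 SA[10]=8  'abaabbaaabbbbbababbaa'
  #11 SA[11]=6  'ababaabbaaabbbbbababbaa'
  #12 SA[12]=22  'ababbaa'
  #13 SA[13]=24  'abbaa'
  #14 SA[14]=11  'abbaaabbbbbababbaa'
  #15 SA[15]=16  'abbbbbababbaa'
  #16 SA[16]=26  'baa'
  #17 SA[17]=13  'baaabbbbbababbaa'
  #18 SA[18]=4  'baababaabbaaabbbbbababbaa'
  #19 SA[19]=9  'baabbaaabbbbbababbaa'
  #20 SA[20]=7  'babaabbaaabbbbbababbaa'
  #21 SA[21]=21  'bababbaa'
  #22 SA[22]=23  'babbaa'
  #23 SA[23]=25  'bbaa'
  #24 SA[24]=12  'bbaaabbbbbababbaa'
  #25 SA[25]=20  'bbababbaa'
  #26 SA[26]=19  'bbbababbaa'
  #27 SA[27]=18  'bbbbababbaa'
  #28 SA[28]=17  'bbbbbababbaa'

SA = [28, 27, 0, 1, 14, 2, 5, 10, 15, 3, 8, 6, 22, 24, 11, 16, 26, 13, 4, 9, 7, 21, 23, 25, 12, 20, 19, 18, 17]
rank  pair      lcp
   1  s[28:],s[27:]  1  'a'
   2  s[27:],s[0:]  2  'aa'
   3  s[0:],s[1:]  3  'aaa'
   4  s[1:],s[14:]  4  'aaab'
   5  s[14:],s[2:]  2  'aa'
   6  s[2:],s[5:]  4  'aaba'
   7  s[5:],s[10:]  3  'aab'
   8  s[10:],s[15:]  4  'aabb'
   9  s[15:],s[3:]  1  'a'
  10  s[3:],s[8:]  5  'abaab'
  11  s[8:],s[6:]  3  'aba'
  12  s[6:],s[22:]  4  'abab'
  13  s[22:],s[24:]  2  'ab'
  14  s[24:],s[11:]  5  'abbaa'
  15  s[11:],s[16:]  3  'abb'
  16  s[16:],s[26:]  0  ''
  17  s[26:],s[13:]  3  'baa'
  18  s[13:],s[4:]  3  'baa'
  19  s[4:],s[9:]  4  'baab'
  20  s[9:],s[7:]  2  'ba'
  21  s[7:],s[21:]  4  'baba'
  22  s[21:],s[23:]  3  'bab'
  23  s[23:],s[25:]  1  'b'
  24  s[25:],s[12:]  4  'bbaa'
  25  s[12:],s[20:]  3  'bba'
  26  s[20:],s[19:]  2  'bb'
  27  s[19:],s[18:]  3  'bbb'
  28  s[18:],s[17:]  4  'bbbb'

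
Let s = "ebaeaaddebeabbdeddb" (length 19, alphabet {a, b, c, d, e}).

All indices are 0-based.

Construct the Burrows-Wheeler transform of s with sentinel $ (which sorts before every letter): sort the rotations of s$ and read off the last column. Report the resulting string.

rank  rotation              last
    0  $ebaeaaddebeabbdeddb  b
    1  aaddebeabbdeddb$ebae  e
    2  abbdeddb$ebaeaaddebe  e
    3  addebeabbdeddb$ebaea  a
    4  aeaaddebeabbdeddb$eb  b
    5  b$ebaeaaddebeabbdedd  d
    6  baeaaddebeabbdeddb$e  e
    7  bbdeddb$ebaeaaddebea  a
    8  bdeddb$ebaeaaddebeab  b
    9  beabbdeddb$ebaeaadde  e
   10  db$ebaeaaddebeabbded  d
   11  ddb$ebaeaaddebeabbde  e
   12  ddebeabbdeddb$ebaeaa  a
   13  debeabbdeddb$ebaeaad  d
   14  deddb$ebaeaaddebeabb  b
   15  eaaddebeabbdeddb$eba  a
   16  eabbdeddb$ebaeaaddeb  b
   17  ebaeaaddebeabbdeddb$  $
   18  ebeabbdeddb$ebaeaadd  d
   19  eddb$ebaeaaddebeabbd  d

beeabdeabedeadbab$dd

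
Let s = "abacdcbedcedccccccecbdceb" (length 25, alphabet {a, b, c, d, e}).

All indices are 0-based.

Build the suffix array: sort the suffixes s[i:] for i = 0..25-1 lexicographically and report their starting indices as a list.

rank | idx | suffix
   0 |   0 | abacdcbedcedccccccecbdceb
   1 |   2 | acdcbedcedccccccecbdceb
   2 |  24 | b
   3 |   1 | bacdcbedcedccccccecbdceb
   4 |  20 | bdceb
   5 |   6 | bedcedccccccecbdceb
   6 |  19 | cbdceb
   7 |   5 | cbedcedccccccecbdceb
   8 |  12 | ccccccecbdceb
   9 |  13 | cccccecbdceb
  10 |  14 | ccccecbdceb
  11 |  15 | cccecbdceb
  12 |  16 | ccecbdceb
  13 |   3 | cdcbedcedccccccecbdceb
  14 |  22 | ceb
  15 |  17 | cecbdceb
  16 |   9 | cedccccccecbdceb
  17 |   4 | dcbedcedccccccecbdceb
  18 |  11 | dccccccecbdceb
  19 |  21 | dceb
  20 |   8 | dcedccccccecbdceb
  21 |  23 | eb
  22 |  18 | ecbdceb
  23 |  10 | edccccccecbdceb
  24 |   7 | edcedccccccecbdceb

[0, 2, 24, 1, 20, 6, 19, 5, 12, 13, 14, 15, 16, 3, 22, 17, 9, 4, 11, 21, 8, 23, 18, 10, 7]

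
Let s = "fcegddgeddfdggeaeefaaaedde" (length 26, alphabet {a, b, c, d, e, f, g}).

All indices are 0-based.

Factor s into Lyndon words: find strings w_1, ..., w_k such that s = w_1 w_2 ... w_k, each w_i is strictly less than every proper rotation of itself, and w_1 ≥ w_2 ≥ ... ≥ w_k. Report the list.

["f", "cegddgeddfdgge", "aeef", "aaaedde"]

emit factor 1: 'f' (i=0, period=1)
emit factor 2: 'cegddgeddfdgge' (i=1, period=14)
emit factor 3: 'aeef' (i=15, period=4)
emit factor 4: 'aaaedde' (i=19, period=7)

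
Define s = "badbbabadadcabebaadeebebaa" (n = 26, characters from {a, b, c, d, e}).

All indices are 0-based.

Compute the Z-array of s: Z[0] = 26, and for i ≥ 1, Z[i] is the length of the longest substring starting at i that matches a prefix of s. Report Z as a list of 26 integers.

Z[0]=26
i=1: fresh scan; Z[1]=0
i=2: fresh scan; Z[2]=0
i=3: fresh scan; Z[3]=1 scan→box=[3,4)
i=4: fresh scan; Z[4]=2 scan→box=[4,6)
i=5: min(r-i=1, Z[1]=0)=0; Z[5]=0
i=6: fresh scan; Z[6]=3 scan→box=[6,9)
i=7: min(r-i=2, Z[1]=0)=0; Z[7]=0
i=8: min(r-i=1, Z[2]=0)=0; Z[8]=0
i=9: fresh scan; Z[9]=0
i=10: fresh scan; Z[10]=0
i=11: fresh scan; Z[11]=0
i=12: fresh scan; Z[12]=0
i=13: fresh scan; Z[13]=1 scan→box=[13,14)
i=14: fresh scan; Z[14]=0
i=15: fresh scan; Z[15]=2 scan→box=[15,17)
i=16: min(r-i=1, Z[1]=0)=0; Z[16]=0
i=17: fresh scan; Z[17]=0
i=18: fresh scan; Z[18]=0
i=19: fresh scan; Z[19]=0
i=20: fresh scan; Z[20]=0
i=21: fresh scan; Z[21]=1 scan→box=[21,22)
i=22: fresh scan; Z[22]=0
i=23: fresh scan; Z[23]=2 scan→box=[23,25)
i=24: min(r-i=1, Z[1]=0)=0; Z[24]=0
i=25: fresh scan; Z[25]=0

[26, 0, 0, 1, 2, 0, 3, 0, 0, 0, 0, 0, 0, 1, 0, 2, 0, 0, 0, 0, 0, 1, 0, 2, 0, 0]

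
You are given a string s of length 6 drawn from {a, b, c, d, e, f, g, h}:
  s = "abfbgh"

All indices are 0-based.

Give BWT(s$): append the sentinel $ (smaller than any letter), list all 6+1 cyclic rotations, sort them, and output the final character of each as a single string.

h$afbbg

rank  rotation last
    0  $abfbgh  h
    1  abfbgh$  $
    2  bfbgh$a  a
    3  bgh$abf  f
    4  fbgh$ab  b
    5  gh$abfb  b
    6  h$abfbg  g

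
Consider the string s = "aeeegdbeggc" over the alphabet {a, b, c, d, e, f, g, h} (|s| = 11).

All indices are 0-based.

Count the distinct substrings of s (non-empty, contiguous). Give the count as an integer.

sorted suffixes:
  #0 SA[0]=0  'aeeegdbeggc'
  #1 SA[1]=6  'beggc'
  #2 SA[2]=10  'c'
  #3 SA[3]=5  'dbeggc'
  #4 SA[4]=1  'eeegdbeggc'
  #5 SA[5]=2  'eegdbeggc'
  #6 SA[6]=3  'egdbeggc'
  #7 SA[7]=7  'eggc'
  #8 SA[8]=9  'gc'
  #9 SA[9]=4  'gdbeggc'
  #10 SA[10]=8  'ggc'

SA = [0, 6, 10, 5, 1, 2, 3, 7, 9, 4, 8]
[i] adj suffixes → lcp
  [1] 0/6 → 0 ('')
  [2] 6/10 → 0 ('')
  [3] 10/5 → 0 ('')
  [4] 5/1 → 0 ('')
  [5] 1/2 → 2 ('ee')
  [6] 2/3 → 1 ('e')
  [7] 3/7 → 2 ('eg')
  [8] 7/9 → 0 ('')
  [9] 9/4 → 1 ('g')
  [10] 4/8 → 1 ('g')

n(n+1)/2 = 11·12/2 = 66
Σ LCP = 0 + 0 + 0 + 0 + 0 + 2 + 1 + 2 + 0 + 1 + 1 = 7
distinct = 66 − 7 = 59

59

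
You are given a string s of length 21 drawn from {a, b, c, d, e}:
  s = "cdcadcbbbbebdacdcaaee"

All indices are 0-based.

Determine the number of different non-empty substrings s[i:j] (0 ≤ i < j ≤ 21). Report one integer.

205

sorted suffixes:
  #0 SA[0]=17  'aaee'
  #1 SA[1]=13  'acdcaaee'
  #2 SA[2]=3  'adcbbbbebdacdcaaee'
  #3 SA[3]=18  'aee'
  #4 SA[4]=6  'bbbbebdacdcaaee'
  #5 SA[5]=7  'bbbebdacdcaaee'
  #6 SA[6]=8  'bbebdacdcaaee'
  #7 SA[7]=11  'bdacdcaaee'
  #8 SA[8]=9  'bebdacdcaaee'
  #9 SA[9]=16  'caaee'
  #10 SA[10]=2  'cadcbbbbebdacdcaaee'
  #11 SA[11]=5  'cbbbbebdacdcaaee'
  #12 SA[12]=14  'cdcaaee'
  #13 SA[13]=0  'cdcadcbbbbebdacdcaaee'
  #14 SA[14]=12  'dacdcaaee'
  #15 SA[15]=15  'dcaaee'
  #16 SA[16]=1  'dcadcbbbbebdacdcaaee'
  #17 SA[17]=4  'dcbbbbebdacdcaaee'
  #18 SA[18]=20  'e'
  #19 SA[19]=10  'ebdacdcaaee'
  #20 SA[20]=19  'ee'

SA = [17, 13, 3, 18, 6, 7, 8, 11, 9, 16, 2, 5, 14, 0, 12, 15, 1, 4, 20, 10, 19]
[i] adj suffixes → lcp
  [1] 17/13 → 1 ('a')
  [2] 13/3 → 1 ('a')
  [3] 3/18 → 1 ('a')
  [4] 18/6 → 0 ('')
  [5] 6/7 → 3 ('bbb')
  [6] 7/8 → 2 ('bb')
  [7] 8/11 → 1 ('b')
  [8] 11/9 → 1 ('b')
  [9] 9/16 → 0 ('')
  [10] 16/2 → 2 ('ca')
  [11] 2/5 → 1 ('c')
  [12] 5/14 → 1 ('c')
  [13] 14/0 → 4 ('cdca')
  [14] 0/12 → 0 ('')
  [15] 12/15 → 1 ('d')
  [16] 15/1 → 3 ('dca')
  [17] 1/4 → 2 ('dc')
  [18] 4/20 → 0 ('')
  [19] 20/10 → 1 ('e')
  [20] 10/19 → 1 ('e')

n(n+1)/2 = 21·22/2 = 231
Σ LCP = 0 + 1 + 1 + 1 + 0 + 3 + 2 + 1 + 1 + 0 + 2 + 1 + 1 + 4 + 0 + 1 + 3 + 2 + 0 + 1 + 1 = 26
distinct = 231 − 26 = 205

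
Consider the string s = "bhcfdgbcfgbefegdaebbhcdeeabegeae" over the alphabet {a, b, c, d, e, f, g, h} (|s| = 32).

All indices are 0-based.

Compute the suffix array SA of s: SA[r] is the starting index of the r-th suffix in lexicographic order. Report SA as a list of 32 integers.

[25, 30, 16, 18, 6, 10, 26, 19, 0, 21, 2, 7, 15, 22, 4, 31, 24, 29, 17, 23, 11, 13, 27, 3, 12, 8, 5, 9, 14, 28, 20, 1]

rank→(start, suffix):
  0 → (25, 'abegeae')
  1 → (30, 'ae')
  2 → (16, 'aebbhcdeeabegeae')
  3 → (18, 'bbhcdeeabegeae')
  4 → (6, 'bcfgbefegdaebbhcdeeabegeae')
  5 → (10, 'befegdaebbhcdeeabegeae')
  6 → (26, 'begeae')
  7 → (19, 'bhcdeeabegeae')
  8 → (0, 'bhcfdgbcfgbefegdaebbhcdeeabegeae')
  9 → (21, 'cdeeabegeae')
  10 → (2, 'cfdgbcfgbefegdaebbhcdeeabegeae')
  11 → (7, 'cfgbefegdaebbhcdeeabegeae')
  12 → (15, 'daebbhcdeeabegeae')
  13 → (22, 'deeabegeae')
  14 → (4, 'dgbcfgbefegdaebbhcdeeabegeae')
  15 → (31, 'e')
  16 → (24, 'eabegeae')
  17 → (29, 'eae')
  18 → (17, 'ebbhcdeeabegeae')
  19 → (23, 'eeabegeae')
  20 → (11, 'efegdaebbhcdeeabegeae')
  21 → (13, 'egdaebbhcdeeabegeae')
  22 → (27, 'egeae')
  23 → (3, 'fdgbcfgbefegdaebbhcdeeabegeae')
  24 → (12, 'fegdaebbhcdeeabegeae')
  25 → (8, 'fgbefegdaebbhcdeeabegeae')
  26 → (5, 'gbcfgbefegdaebbhcdeeabegeae')
  27 → (9, 'gbefegdaebbhcdeeabegeae')
  28 → (14, 'gdaebbhcdeeabegeae')
  29 → (28, 'geae')
  30 → (20, 'hcdeeabegeae')
  31 → (1, 'hcfdgbcfgbefegdaebbhcdeeabegeae')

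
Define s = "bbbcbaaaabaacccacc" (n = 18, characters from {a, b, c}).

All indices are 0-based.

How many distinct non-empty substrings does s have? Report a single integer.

145

rank | idx | suffix
   0 |   5 | aaaabaacccacc
   1 |   6 | aaabaacccacc
   2 |   7 | aabaacccacc
   3 |  10 | aacccacc
   4 |   8 | abaacccacc
   5 |  15 | acc
   6 |  11 | acccacc
   7 |   4 | baaaabaacccacc
   8 |   9 | baacccacc
   9 |   0 | bbbcbaaaabaacccacc
  10 |   1 | bbcbaaaabaacccacc
  11 |   2 | bcbaaaabaacccacc
  12 |  17 | c
  13 |  14 | cacc
  14 |   3 | cbaaaabaacccacc
  15 |  16 | cc
  16 |  13 | ccacc
  17 |  12 | cccacc

SA = [5, 6, 7, 10, 8, 15, 11, 4, 9, 0, 1, 2, 17, 14, 3, 16, 13, 12]
[i] adj suffixes → lcp
  [1] 5/6 → 3 ('aaa')
  [2] 6/7 → 2 ('aa')
  [3] 7/10 → 2 ('aa')
  [4] 10/8 → 1 ('a')
  [5] 8/15 → 1 ('a')
  [6] 15/11 → 3 ('acc')
  [7] 11/4 → 0 ('')
  [8] 4/9 → 3 ('baa')
  [9] 9/0 → 1 ('b')
  [10] 0/1 → 2 ('bb')
  [11] 1/2 → 1 ('b')
  [12] 2/17 → 0 ('')
  [13] 17/14 → 1 ('c')
  [14] 14/3 → 1 ('c')
  [15] 3/16 → 1 ('c')
  [16] 16/13 → 2 ('cc')
  [17] 13/12 → 2 ('cc')

n(n+1)/2 = 18·19/2 = 171
Σ LCP = 0 + 3 + 2 + 2 + 1 + 1 + 3 + 0 + 3 + 1 + 2 + 1 + 0 + 1 + 1 + 1 + 2 + 2 = 26
distinct = 171 − 26 = 145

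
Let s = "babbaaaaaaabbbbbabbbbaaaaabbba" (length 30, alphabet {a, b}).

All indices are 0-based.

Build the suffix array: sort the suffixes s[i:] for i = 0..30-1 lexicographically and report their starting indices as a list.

[29, 4, 5, 21, 6, 22, 7, 23, 8, 24, 9, 1, 25, 16, 10, 28, 3, 20, 0, 15, 27, 2, 19, 14, 26, 18, 13, 17, 12, 11]

sorted suffixes:
  #0 SA[0]=29  'a'
  #1 SA[1]=4  'aaaaaaabbbbbabbbbaaaaabbba'
  #2 SA[2]=5  'aaaaaabbbbbabbbbaaaaabbba'
  #3 SA[3]=21  'aaaaabbba'
  #4 SA[4]=6  'aaaaabbbbbabbbbaaaaabbba'
  #5 SA[5]=22  'aaaabbba'
  #6 SA[6]=7  'aaaabbbbbabbbbaaaaabbba'
  #7 SA[7]=23  'aaabbba'
  #8 SA[8]=8  'aaabbbbbabbbbaaaaabbba'
  #9 SA[9]=24  'aabbba'
  #10 SA[10]=9  'aabbbbbabbbbaaaaabbba'
  #11 SA[11]=1  'abbaaaaaaabbbbbabbbbaaaaabbba'
  #12 SA[12]=25  'abbba'
  #13 SA[13]=16  'abbbbaaaaabbba'
  #14 SA[14]=10  'abbbbbabbbbaaaaabbba'
  #15 SA[15]=28  'ba'
  #16 SA[16]=3  'baaaaaaabbbbbabbbbaaaaabbba'
  #17 SA[17]=20  'baaaaabbba'
  #18 SA[18]=0  'babbaaaaaaabbbbbabbbbaaaaabbba'
  #19 SA[19]=15  'babbbbaaaaabbba'
  #20 SA[20]=27  'bba'
  #21 SA[21]=2  'bbaaaaaaabbbbbabbbbaaaaabbba'
  #22 SA[22]=19  'bbaaaaabbba'
  #23 SA[23]=14  'bbabbbbaaaaabbba'
  #24 SA[24]=26  'bbba'
  #25 SA[25]=18  'bbbaaaaabbba'
  #26 SA[26]=13  'bbbabbbbaaaaabbba'
  #27 SA[27]=17  'bbbbaaaaabbba'
  #28 SA[28]=12  'bbbbabbbbaaaaabbba'
  #29 SA[29]=11  'bbbbbabbbbaaaaabbba'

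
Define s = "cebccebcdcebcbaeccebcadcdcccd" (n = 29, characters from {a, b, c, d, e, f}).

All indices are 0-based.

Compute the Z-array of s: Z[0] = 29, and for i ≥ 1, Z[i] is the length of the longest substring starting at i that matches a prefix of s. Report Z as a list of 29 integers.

[29, 0, 0, 1, 4, 0, 0, 1, 0, 4, 0, 0, 1, 0, 0, 0, 1, 4, 0, 0, 1, 0, 0, 1, 0, 1, 1, 1, 0]

Z[0]=29
i=1: outside box; Z[1]=0
i=2: outside box; Z[2]=0
i=3: outside box; Z[3]=1 scan→box=[3,4)
i=4: outside box; Z[4]=4 scan→box=[4,8)
i=5: min(r-i=3, Z[1]=0)=0; Z[5]=0
i=6: min(r-i=2, Z[2]=0)=0; Z[6]=0
i=7: min(r-i=1, Z[3]=1)=1; Z[7]=1
i=8: outside box; Z[8]=0
i=9: outside box; Z[9]=4 scan→box=[9,13)
i=10: min(r-i=3, Z[1]=0)=0; Z[10]=0
i=11: min(r-i=2, Z[2]=0)=0; Z[11]=0
i=12: min(r-i=1, Z[3]=1)=1; Z[12]=1
i=13: outside box; Z[13]=0
i=14: outside box; Z[14]=0
i=15: outside box; Z[15]=0
i=16: outside box; Z[16]=1 scan→box=[16,17)
i=17: outside box; Z[17]=4 scan→box=[17,21)
i=18: min(r-i=3, Z[1]=0)=0; Z[18]=0
i=19: min(r-i=2, Z[2]=0)=0; Z[19]=0
i=20: min(r-i=1, Z[3]=1)=1; Z[20]=1
i=21: outside box; Z[21]=0
i=22: outside box; Z[22]=0
i=23: outside box; Z[23]=1 scan→box=[23,24)
i=24: outside box; Z[24]=0
i=25: outside box; Z[25]=1 scan→box=[25,26)
i=26: outside box; Z[26]=1 scan→box=[26,27)
i=27: outside box; Z[27]=1 scan→box=[27,28)
i=28: outside box; Z[28]=0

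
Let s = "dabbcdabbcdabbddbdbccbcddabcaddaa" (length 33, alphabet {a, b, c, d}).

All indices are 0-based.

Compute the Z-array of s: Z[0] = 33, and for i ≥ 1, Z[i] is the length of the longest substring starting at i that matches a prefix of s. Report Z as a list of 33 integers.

[33, 0, 0, 0, 0, 9, 0, 0, 0, 0, 4, 0, 0, 0, 1, 1, 0, 1, 0, 0, 0, 0, 0, 1, 3, 0, 0, 0, 0, 1, 2, 0, 0]

Z[0]=33
i=1: i≥r, start 0; Z[1]=0
i=2: i≥r, start 0; Z[2]=0
i=3: i≥r, start 0; Z[3]=0
i=4: i≥r, start 0; Z[4]=0
i=5: i≥r, start 0; Z[5]=9 grow→box=[5,14)
i=6: min(r-i=8, Z[1]=0)=0; Z[6]=0
i=7: min(r-i=7, Z[2]=0)=0; Z[7]=0
i=8: min(r-i=6, Z[3]=0)=0; Z[8]=0
i=9: min(r-i=5, Z[4]=0)=0; Z[9]=0
i=10: min(r-i=4, Z[5]=9)=4; Z[10]=4
i=11: min(r-i=3, Z[6]=0)=0; Z[11]=0
i=12: min(r-i=2, Z[7]=0)=0; Z[12]=0
i=13: min(r-i=1, Z[8]=0)=0; Z[13]=0
i=14: i≥r, start 0; Z[14]=1 grow→box=[14,15)
i=15: i≥r, start 0; Z[15]=1 grow→box=[15,16)
i=16: i≥r, start 0; Z[16]=0
i=17: i≥r, start 0; Z[17]=1 grow→box=[17,18)
i=18: i≥r, start 0; Z[18]=0
i=19: i≥r, start 0; Z[19]=0
i=20: i≥r, start 0; Z[20]=0
i=21: i≥r, start 0; Z[21]=0
i=22: i≥r, start 0; Z[22]=0
i=23: i≥r, start 0; Z[23]=1 grow→box=[23,24)
i=24: i≥r, start 0; Z[24]=3 grow→box=[24,27)
i=25: min(r-i=2, Z[1]=0)=0; Z[25]=0
i=26: min(r-i=1, Z[2]=0)=0; Z[26]=0
i=27: i≥r, start 0; Z[27]=0
i=28: i≥r, start 0; Z[28]=0
i=29: i≥r, start 0; Z[29]=1 grow→box=[29,30)
i=30: i≥r, start 0; Z[30]=2 grow→box=[30,32)
i=31: min(r-i=1, Z[1]=0)=0; Z[31]=0
i=32: i≥r, start 0; Z[32]=0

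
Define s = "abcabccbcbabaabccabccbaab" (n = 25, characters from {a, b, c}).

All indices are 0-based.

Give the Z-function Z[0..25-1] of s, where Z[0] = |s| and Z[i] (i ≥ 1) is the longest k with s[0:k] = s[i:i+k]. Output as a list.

Z[0]=25
i=1: fresh scan; Z[1]=0
i=2: fresh scan; Z[2]=0
i=3: fresh scan; Z[3]=3 grow→box=[3,6)
i=4: min(r-i=2, Z[1]=0)=0; Z[4]=0
i=5: min(r-i=1, Z[2]=0)=0; Z[5]=0
i=6: fresh scan; Z[6]=0
i=7: fresh scan; Z[7]=0
i=8: fresh scan; Z[8]=0
i=9: fresh scan; Z[9]=0
i=10: fresh scan; Z[10]=2 grow→box=[10,12)
i=11: min(r-i=1, Z[1]=0)=0; Z[11]=0
i=12: fresh scan; Z[12]=1 grow→box=[12,13)
i=13: fresh scan; Z[13]=3 grow→box=[13,16)
i=14: min(r-i=2, Z[1]=0)=0; Z[14]=0
i=15: min(r-i=1, Z[2]=0)=0; Z[15]=0
i=16: fresh scan; Z[16]=0
i=17: fresh scan; Z[17]=3 grow→box=[17,20)
i=18: min(r-i=2, Z[1]=0)=0; Z[18]=0
i=19: min(r-i=1, Z[2]=0)=0; Z[19]=0
i=20: fresh scan; Z[20]=0
i=21: fresh scan; Z[21]=0
i=22: fresh scan; Z[22]=1 grow→box=[22,23)
i=23: fresh scan; Z[23]=2 grow→box=[23,25)
i=24: min(r-i=1, Z[1]=0)=0; Z[24]=0

[25, 0, 0, 3, 0, 0, 0, 0, 0, 0, 2, 0, 1, 3, 0, 0, 0, 3, 0, 0, 0, 0, 1, 2, 0]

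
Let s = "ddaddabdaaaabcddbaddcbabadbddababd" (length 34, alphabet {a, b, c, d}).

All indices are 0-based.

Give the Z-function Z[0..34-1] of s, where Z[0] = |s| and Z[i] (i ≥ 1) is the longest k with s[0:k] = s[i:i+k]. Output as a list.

Z[0]=34
i=1: fresh scan; Z[1]=1 scan→box=[1,2)
i=2: fresh scan; Z[2]=0
i=3: fresh scan; Z[3]=3 scan→box=[3,6)
i=4: min(r-i=2, Z[1]=1)=1; Z[4]=1
i=5: min(r-i=1, Z[2]=0)=0; Z[5]=0
i=6: fresh scan; Z[6]=0
i=7: fresh scan; Z[7]=1 scan→box=[7,8)
i=8: fresh scan; Z[8]=0
i=9: fresh scan; Z[9]=0
i=10: fresh scan; Z[10]=0
i=11: fresh scan; Z[11]=0
i=12: fresh scan; Z[12]=0
i=13: fresh scan; Z[13]=0
i=14: fresh scan; Z[14]=2 scan→box=[14,16)
i=15: min(r-i=1, Z[1]=1)=1; Z[15]=1
i=16: fresh scan; Z[16]=0
i=17: fresh scan; Z[17]=0
i=18: fresh scan; Z[18]=2 scan→box=[18,20)
i=19: min(r-i=1, Z[1]=1)=1; Z[19]=1
i=20: fresh scan; Z[20]=0
i=21: fresh scan; Z[21]=0
i=22: fresh scan; Z[22]=0
i=23: fresh scan; Z[23]=0
i=24: fresh scan; Z[24]=0
i=25: fresh scan; Z[25]=1 scan→box=[25,26)
i=26: fresh scan; Z[26]=0
i=27: fresh scan; Z[27]=3 scan→box=[27,30)
i=28: min(r-i=2, Z[1]=1)=1; Z[28]=1
i=29: min(r-i=1, Z[2]=0)=0; Z[29]=0
i=30: fresh scan; Z[30]=0
i=31: fresh scan; Z[31]=0
i=32: fresh scan; Z[32]=0
i=33: fresh scan; Z[33]=1 scan→box=[33,34)

[34, 1, 0, 3, 1, 0, 0, 1, 0, 0, 0, 0, 0, 0, 2, 1, 0, 0, 2, 1, 0, 0, 0, 0, 0, 1, 0, 3, 1, 0, 0, 0, 0, 1]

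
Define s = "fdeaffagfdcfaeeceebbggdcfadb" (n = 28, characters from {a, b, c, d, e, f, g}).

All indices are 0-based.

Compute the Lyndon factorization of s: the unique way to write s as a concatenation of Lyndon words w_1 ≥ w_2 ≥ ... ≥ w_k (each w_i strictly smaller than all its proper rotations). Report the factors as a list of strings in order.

["f", "de", "affagfdcf", "aeeceebbggdcf", "adb"]

emit factor 1: 'f' (i=0, period=1)
emit factor 2: 'de' (i=1, period=2)
emit factor 3: 'affagfdcf' (i=3, period=9)
emit factor 4: 'aeeceebbggdcf' (i=12, period=13)
emit factor 5: 'adb' (i=25, period=3)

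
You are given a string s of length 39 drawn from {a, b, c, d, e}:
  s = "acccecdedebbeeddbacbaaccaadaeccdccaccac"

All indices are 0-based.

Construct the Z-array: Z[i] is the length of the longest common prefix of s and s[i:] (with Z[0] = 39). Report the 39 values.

Z[0]=39
i=1: outside box; Z[1]=0
i=2: outside box; Z[2]=0
i=3: outside box; Z[3]=0
i=4: outside box; Z[4]=0
i=5: outside box; Z[5]=0
i=6: outside box; Z[6]=0
i=7: outside box; Z[7]=0
i=8: outside box; Z[8]=0
i=9: outside box; Z[9]=0
i=10: outside box; Z[10]=0
i=11: outside box; Z[11]=0
i=12: outside box; Z[12]=0
i=13: outside box; Z[13]=0
i=14: outside box; Z[14]=0
i=15: outside box; Z[15]=0
i=16: outside box; Z[16]=0
i=17: outside box; Z[17]=2 scan→box=[17,19)
i=18: min(r-i=1, Z[1]=0)=0; Z[18]=0
i=19: outside box; Z[19]=0
i=20: outside box; Z[20]=1 scan→box=[20,21)
i=21: outside box; Z[21]=3 scan→box=[21,24)
i=22: min(r-i=2, Z[1]=0)=0; Z[22]=0
i=23: min(r-i=1, Z[2]=0)=0; Z[23]=0
i=24: outside box; Z[24]=1 scan→box=[24,25)
i=25: outside box; Z[25]=1 scan→box=[25,26)
i=26: outside box; Z[26]=0
i=27: outside box; Z[27]=1 scan→box=[27,28)
i=28: outside box; Z[28]=0
i=29: outside box; Z[29]=0
i=30: outside box; Z[30]=0
i=31: outside box; Z[31]=0
i=32: outside box; Z[32]=0
i=33: outside box; Z[33]=0
i=34: outside box; Z[34]=3 scan→box=[34,37)
i=35: min(r-i=2, Z[1]=0)=0; Z[35]=0
i=36: min(r-i=1, Z[2]=0)=0; Z[36]=0
i=37: outside box; Z[37]=2 scan→box=[37,39)
i=38: min(r-i=1, Z[1]=0)=0; Z[38]=0

[39, 0, 0, 0, 0, 0, 0, 0, 0, 0, 0, 0, 0, 0, 0, 0, 0, 2, 0, 0, 1, 3, 0, 0, 1, 1, 0, 1, 0, 0, 0, 0, 0, 0, 3, 0, 0, 2, 0]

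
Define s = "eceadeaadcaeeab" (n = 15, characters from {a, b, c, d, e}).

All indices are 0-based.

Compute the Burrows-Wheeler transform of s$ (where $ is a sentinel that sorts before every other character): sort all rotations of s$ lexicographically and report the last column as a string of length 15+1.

beeaecadeaadec$a

rank  rotation          last
    0  $eceadeaadcaeeab  b
    1  aadcaeeab$eceade  e
    2  ab$eceadeaadcaee  e
    3  adcaeeab$eceadea  a
    4  adeaadcaeeab$ece  e
    5  aeeab$eceadeaadc  c
    6  b$eceadeaadcaeea  a
    7  caeeab$eceadeaad  d
    8  ceadeaadcaeeab$e  e
    9  dcaeeab$eceadeaa  a
   10  deaadcaeeab$ecea  a
   11  eaadcaeeab$ecead  d
   12  eab$eceadeaadcae  e
   13  eadeaadcaeeab$ec  c
   14  eceadeaadcaeeab$  $
   15  eeab$eceadeaadca  a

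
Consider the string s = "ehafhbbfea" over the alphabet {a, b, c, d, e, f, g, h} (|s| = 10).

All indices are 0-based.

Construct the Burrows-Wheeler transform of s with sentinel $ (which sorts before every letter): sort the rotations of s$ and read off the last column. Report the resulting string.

aehhbf$baef

rank  rotation     last
    0  $ehafhbbfea  a
    1  a$ehafhbbfe  e
    2  afhbbfea$eh  h
    3  bbfea$ehafh  h
    4  bfea$ehafhb  b
    5  ea$ehafhbbf  f
    6  ehafhbbfea$  $
    7  fea$ehafhbb  b
    8  fhbbfea$eha  a
    9  hafhbbfea$e  e
   10  hbbfea$ehaf  f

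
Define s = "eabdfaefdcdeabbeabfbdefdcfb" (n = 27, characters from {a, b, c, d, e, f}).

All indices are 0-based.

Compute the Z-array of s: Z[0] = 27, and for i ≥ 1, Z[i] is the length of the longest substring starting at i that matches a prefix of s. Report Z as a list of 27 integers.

[27, 0, 0, 0, 0, 0, 1, 0, 0, 0, 0, 3, 0, 0, 0, 3, 0, 0, 0, 0, 0, 1, 0, 0, 0, 0, 0]

Z[0]=27
i=1: i≥r, start 0; Z[1]=0
i=2: i≥r, start 0; Z[2]=0
i=3: i≥r, start 0; Z[3]=0
i=4: i≥r, start 0; Z[4]=0
i=5: i≥r, start 0; Z[5]=0
i=6: i≥r, start 0; Z[6]=1 scan→box=[6,7)
i=7: i≥r, start 0; Z[7]=0
i=8: i≥r, start 0; Z[8]=0
i=9: i≥r, start 0; Z[9]=0
i=10: i≥r, start 0; Z[10]=0
i=11: i≥r, start 0; Z[11]=3 scan→box=[11,14)
i=12: min(r-i=2, Z[1]=0)=0; Z[12]=0
i=13: min(r-i=1, Z[2]=0)=0; Z[13]=0
i=14: i≥r, start 0; Z[14]=0
i=15: i≥r, start 0; Z[15]=3 scan→box=[15,18)
i=16: min(r-i=2, Z[1]=0)=0; Z[16]=0
i=17: min(r-i=1, Z[2]=0)=0; Z[17]=0
i=18: i≥r, start 0; Z[18]=0
i=19: i≥r, start 0; Z[19]=0
i=20: i≥r, start 0; Z[20]=0
i=21: i≥r, start 0; Z[21]=1 scan→box=[21,22)
i=22: i≥r, start 0; Z[22]=0
i=23: i≥r, start 0; Z[23]=0
i=24: i≥r, start 0; Z[24]=0
i=25: i≥r, start 0; Z[25]=0
i=26: i≥r, start 0; Z[26]=0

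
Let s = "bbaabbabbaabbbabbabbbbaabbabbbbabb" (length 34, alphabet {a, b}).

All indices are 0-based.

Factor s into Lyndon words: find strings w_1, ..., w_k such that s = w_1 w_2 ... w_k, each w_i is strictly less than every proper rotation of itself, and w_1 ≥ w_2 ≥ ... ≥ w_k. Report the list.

emit factor 1: 'b' (i=0, period=1)
emit factor 2: 'b' (i=1, period=1)
emit factor 3: 'aabbabbaabbbabbabbbbaabbabbbbabb' (i=2, period=32)

["b", "b", "aabbabbaabbbabbabbbbaabbabbbbabb"]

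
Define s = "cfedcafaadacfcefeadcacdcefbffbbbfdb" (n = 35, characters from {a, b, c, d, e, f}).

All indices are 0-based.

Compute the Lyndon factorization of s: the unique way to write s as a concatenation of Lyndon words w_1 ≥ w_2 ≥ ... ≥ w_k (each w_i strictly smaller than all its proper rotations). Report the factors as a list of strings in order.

emit factor 1: 'cfed' (i=0, period=4)
emit factor 2: 'c' (i=4, period=1)
emit factor 3: 'af' (i=5, period=2)
emit factor 4: 'aadacfcefeadcacdcefbffbbbfdb' (i=7, period=28)

["cfed", "c", "af", "aadacfcefeadcacdcefbffbbbfdb"]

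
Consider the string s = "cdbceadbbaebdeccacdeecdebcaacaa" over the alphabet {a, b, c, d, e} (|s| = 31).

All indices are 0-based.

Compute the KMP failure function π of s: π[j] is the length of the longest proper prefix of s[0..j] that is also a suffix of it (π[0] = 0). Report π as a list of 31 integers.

[0, 0, 0, 1, 0, 0, 0, 0, 0, 0, 0, 0, 0, 0, 1, 1, 0, 1, 2, 0, 0, 1, 2, 0, 0, 1, 0, 0, 1, 0, 0]

π[0] = 0
j=1 s[j]='d': π[1]=0 (border '')
j=2 s[j]='b': π[2]=0 (border '')
j=3 s[j]='c': π[3]=1 (border 'c')
j=4 s[j]='e': k: 1→0; π[4]=0 (border '')
j=5 s[j]='a': π[5]=0 (border '')
j=6 s[j]='d': π[6]=0 (border '')
j=7 s[j]='b': π[7]=0 (border '')
j=8 s[j]='b': π[8]=0 (border '')
j=9 s[j]='a': π[9]=0 (border '')
j=10 s[j]='e': π[10]=0 (border '')
j=11 s[j]='b': π[11]=0 (border '')
j=12 s[j]='d': π[12]=0 (border '')
j=13 s[j]='e': π[13]=0 (border '')
j=14 s[j]='c': π[14]=1 (border 'c')
j=15 s[j]='c': k: 1→0; π[15]=1 (border 'c')
j=16 s[j]='a': k: 1→0; π[16]=0 (border '')
j=17 s[j]='c': π[17]=1 (border 'c')
j=18 s[j]='d': π[18]=2 (border 'cd')
j=19 s[j]='e': k: 2→0; π[19]=0 (border '')
j=20 s[j]='e': π[20]=0 (border '')
j=21 s[j]='c': π[21]=1 (border 'c')
j=22 s[j]='d': π[22]=2 (border 'cd')
j=23 s[j]='e': k: 2→0; π[23]=0 (border '')
j=24 s[j]='b': π[24]=0 (border '')
j=25 s[j]='c': π[25]=1 (border 'c')
j=26 s[j]='a': k: 1→0; π[26]=0 (border '')
j=27 s[j]='a': π[27]=0 (border '')
j=28 s[j]='c': π[28]=1 (border 'c')
j=29 s[j]='a': k: 1→0; π[29]=0 (border '')
j=30 s[j]='a': π[30]=0 (border '')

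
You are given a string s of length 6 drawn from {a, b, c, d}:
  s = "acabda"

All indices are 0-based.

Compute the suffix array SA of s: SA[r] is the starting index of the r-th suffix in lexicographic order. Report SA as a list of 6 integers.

[5, 2, 0, 3, 1, 4]

sorted suffixes:
  #0 SA[0]=5  'a'
  #1 SA[1]=2  'abda'
  #2 SA[2]=0  'acabda'
  #3 SA[3]=3  'bda'
  #4 SA[4]=1  'cabda'
  #5 SA[5]=4  'da'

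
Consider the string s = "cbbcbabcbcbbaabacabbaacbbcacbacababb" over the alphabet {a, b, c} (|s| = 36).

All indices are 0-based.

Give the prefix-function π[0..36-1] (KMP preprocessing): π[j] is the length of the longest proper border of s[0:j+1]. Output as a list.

π[0] = 0
j=1 s[j]='b': π[1]=0 (border '')
j=2 s[j]='b': π[2]=0 (border '')
j=3 s[j]='c': π[3]=1 (border 'c')
j=4 s[j]='b': π[4]=2 (border 'cb')
j=5 s[j]='a': k: 2→0; π[5]=0 (border '')
j=6 s[j]='b': π[6]=0 (border '')
j=7 s[j]='c': π[7]=1 (border 'c')
j=8 s[j]='b': π[8]=2 (border 'cb')
j=9 s[j]='c': k: 2→0; π[9]=1 (border 'c')
j=10 s[j]='b': π[10]=2 (border 'cb')
j=11 s[j]='b': π[11]=3 (border 'cbb')
j=12 s[j]='a': k: 3→0; π[12]=0 (border '')
j=13 s[j]='a': π[13]=0 (border '')
j=14 s[j]='b': π[14]=0 (border '')
j=15 s[j]='a': π[15]=0 (border '')
j=16 s[j]='c': π[16]=1 (border 'c')
j=17 s[j]='a': k: 1→0; π[17]=0 (border '')
j=18 s[j]='b': π[18]=0 (border '')
j=19 s[j]='b': π[19]=0 (border '')
j=20 s[j]='a': π[20]=0 (border '')
j=21 s[j]='a': π[21]=0 (border '')
j=22 s[j]='c': π[22]=1 (border 'c')
j=23 s[j]='b': π[23]=2 (border 'cb')
j=24 s[j]='b': π[24]=3 (border 'cbb')
j=25 s[j]='c': π[25]=4 (border 'cbbc')
j=26 s[j]='a': k: 4→1→0; π[26]=0 (border '')
j=27 s[j]='c': π[27]=1 (border 'c')
j=28 s[j]='b': π[28]=2 (border 'cb')
j=29 s[j]='a': k: 2→0; π[29]=0 (border '')
j=30 s[j]='c': π[30]=1 (border 'c')
j=31 s[j]='a': k: 1→0; π[31]=0 (border '')
j=32 s[j]='b': π[32]=0 (border '')
j=33 s[j]='a': π[33]=0 (border '')
j=34 s[j]='b': π[34]=0 (border '')
j=35 s[j]='b': π[35]=0 (border '')

[0, 0, 0, 1, 2, 0, 0, 1, 2, 1, 2, 3, 0, 0, 0, 0, 1, 0, 0, 0, 0, 0, 1, 2, 3, 4, 0, 1, 2, 0, 1, 0, 0, 0, 0, 0]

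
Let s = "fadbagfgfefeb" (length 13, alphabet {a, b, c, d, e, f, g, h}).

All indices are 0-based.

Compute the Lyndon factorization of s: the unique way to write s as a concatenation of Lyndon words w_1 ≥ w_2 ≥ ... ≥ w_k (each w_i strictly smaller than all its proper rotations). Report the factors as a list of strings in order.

["f", "adbagfgfefeb"]

emit factor 1: 'f' (i=0, period=1)
emit factor 2: 'adbagfgfefeb' (i=1, period=12)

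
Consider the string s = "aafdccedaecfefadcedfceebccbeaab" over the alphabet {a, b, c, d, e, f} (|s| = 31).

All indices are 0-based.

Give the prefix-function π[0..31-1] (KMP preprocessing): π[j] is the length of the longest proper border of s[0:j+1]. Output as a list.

[0, 1, 0, 0, 0, 0, 0, 0, 1, 0, 0, 0, 0, 0, 1, 0, 0, 0, 0, 0, 0, 0, 0, 0, 0, 0, 0, 0, 1, 2, 0]

π[0] = 0
j=1 s[j]='a': π[1]=1 (border 'a')
j=2 s[j]='f': k: 1→0; π[2]=0 (border '')
j=3 s[j]='d': π[3]=0 (border '')
j=4 s[j]='c': π[4]=0 (border '')
j=5 s[j]='c': π[5]=0 (border '')
j=6 s[j]='e': π[6]=0 (border '')
j=7 s[j]='d': π[7]=0 (border '')
j=8 s[j]='a': π[8]=1 (border 'a')
j=9 s[j]='e': k: 1→0; π[9]=0 (border '')
j=10 s[j]='c': π[10]=0 (border '')
j=11 s[j]='f': π[11]=0 (border '')
j=12 s[j]='e': π[12]=0 (border '')
j=13 s[j]='f': π[13]=0 (border '')
j=14 s[j]='a': π[14]=1 (border 'a')
j=15 s[j]='d': k: 1→0; π[15]=0 (border '')
j=16 s[j]='c': π[16]=0 (border '')
j=17 s[j]='e': π[17]=0 (border '')
j=18 s[j]='d': π[18]=0 (border '')
j=19 s[j]='f': π[19]=0 (border '')
j=20 s[j]='c': π[20]=0 (border '')
j=21 s[j]='e': π[21]=0 (border '')
j=22 s[j]='e': π[22]=0 (border '')
j=23 s[j]='b': π[23]=0 (border '')
j=24 s[j]='c': π[24]=0 (border '')
j=25 s[j]='c': π[25]=0 (border '')
j=26 s[j]='b': π[26]=0 (border '')
j=27 s[j]='e': π[27]=0 (border '')
j=28 s[j]='a': π[28]=1 (border 'a')
j=29 s[j]='a': π[29]=2 (border 'aa')
j=30 s[j]='b': k: 2→1→0; π[30]=0 (border '')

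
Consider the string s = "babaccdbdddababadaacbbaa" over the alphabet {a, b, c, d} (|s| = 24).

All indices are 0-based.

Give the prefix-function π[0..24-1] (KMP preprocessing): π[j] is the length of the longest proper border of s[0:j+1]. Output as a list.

[0, 0, 1, 2, 0, 0, 0, 1, 0, 0, 0, 0, 1, 2, 3, 4, 0, 0, 0, 0, 1, 1, 2, 0]

π[0] = 0
j=1 s[j]='a': π[1]=0 (border '')
j=2 s[j]='b': π[2]=1 (border 'b')
j=3 s[j]='a': π[3]=2 (border 'ba')
j=4 s[j]='c': k: 2→0; π[4]=0 (border '')
j=5 s[j]='c': π[5]=0 (border '')
j=6 s[j]='d': π[6]=0 (border '')
j=7 s[j]='b': π[7]=1 (border 'b')
j=8 s[j]='d': k: 1→0; π[8]=0 (border '')
j=9 s[j]='d': π[9]=0 (border '')
j=10 s[j]='d': π[10]=0 (border '')
j=11 s[j]='a': π[11]=0 (border '')
j=12 s[j]='b': π[12]=1 (border 'b')
j=13 s[j]='a': π[13]=2 (border 'ba')
j=14 s[j]='b': π[14]=3 (border 'bab')
j=15 s[j]='a': π[15]=4 (border 'baba')
j=16 s[j]='d': k: 4→2→0; π[16]=0 (border '')
j=17 s[j]='a': π[17]=0 (border '')
j=18 s[j]='a': π[18]=0 (border '')
j=19 s[j]='c': π[19]=0 (border '')
j=20 s[j]='b': π[20]=1 (border 'b')
j=21 s[j]='b': k: 1→0; π[21]=1 (border 'b')
j=22 s[j]='a': π[22]=2 (border 'ba')
j=23 s[j]='a': k: 2→0; π[23]=0 (border '')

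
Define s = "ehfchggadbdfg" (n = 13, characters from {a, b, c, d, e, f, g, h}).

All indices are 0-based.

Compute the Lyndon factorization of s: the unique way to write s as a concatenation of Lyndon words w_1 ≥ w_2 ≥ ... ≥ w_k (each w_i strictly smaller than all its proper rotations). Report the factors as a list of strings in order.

emit factor 1: 'ehf' (i=0, period=3)
emit factor 2: 'chgg' (i=3, period=4)
emit factor 3: 'adbdfg' (i=7, period=6)

["ehf", "chgg", "adbdfg"]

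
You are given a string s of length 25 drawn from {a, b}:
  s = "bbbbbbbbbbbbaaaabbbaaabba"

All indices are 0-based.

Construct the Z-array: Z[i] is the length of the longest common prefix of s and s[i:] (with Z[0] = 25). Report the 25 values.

[25, 11, 10, 9, 8, 7, 6, 5, 4, 3, 2, 1, 0, 0, 0, 0, 3, 2, 1, 0, 0, 0, 2, 1, 0]

Z[0]=25
i=1: outside box; Z[1]=11 grow→box=[1,12)
i=2: min(r-i=10, Z[1]=11)=10; Z[2]=10
i=3: min(r-i=9, Z[2]=10)=9; Z[3]=9
i=4: min(r-i=8, Z[3]=9)=8; Z[4]=8
i=5: min(r-i=7, Z[4]=8)=7; Z[5]=7
i=6: min(r-i=6, Z[5]=7)=6; Z[6]=6
i=7: min(r-i=5, Z[6]=6)=5; Z[7]=5
i=8: min(r-i=4, Z[7]=5)=4; Z[8]=4
i=9: min(r-i=3, Z[8]=4)=3; Z[9]=3
i=10: min(r-i=2, Z[9]=3)=2; Z[10]=2
i=11: min(r-i=1, Z[10]=2)=1; Z[11]=1
i=12: outside box; Z[12]=0
i=13: outside box; Z[13]=0
i=14: outside box; Z[14]=0
i=15: outside box; Z[15]=0
i=16: outside box; Z[16]=3 grow→box=[16,19)
i=17: min(r-i=2, Z[1]=11)=2; Z[17]=2
i=18: min(r-i=1, Z[2]=10)=1; Z[18]=1
i=19: outside box; Z[19]=0
i=20: outside box; Z[20]=0
i=21: outside box; Z[21]=0
i=22: outside box; Z[22]=2 grow→box=[22,24)
i=23: min(r-i=1, Z[1]=11)=1; Z[23]=1
i=24: outside box; Z[24]=0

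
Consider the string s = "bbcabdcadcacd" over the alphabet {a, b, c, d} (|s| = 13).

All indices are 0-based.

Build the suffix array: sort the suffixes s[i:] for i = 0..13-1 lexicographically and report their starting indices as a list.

rank | idx | suffix
   0 |   3 | abdcadcacd
   1 |  10 | acd
   2 |   7 | adcacd
   3 |   0 | bbcabdcadcacd
   4 |   1 | bcabdcadcacd
   5 |   4 | bdcadcacd
   6 |   2 | cabdcadcacd
   7 |   9 | cacd
   8 |   6 | cadcacd
   9 |  11 | cd
  10 |  12 | d
  11 |   8 | dcacd
  12 |   5 | dcadcacd

[3, 10, 7, 0, 1, 4, 2, 9, 6, 11, 12, 8, 5]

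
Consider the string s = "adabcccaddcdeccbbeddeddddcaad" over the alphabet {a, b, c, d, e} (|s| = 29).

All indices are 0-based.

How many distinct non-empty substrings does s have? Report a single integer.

396

rank→(start, suffix):
  0 → (26, 'aad')
  1 → (2, 'abcccaddcdeccbbeddeddddcaad')
  2 → (27, 'ad')
  3 → (0, 'adabcccaddcdeccbbeddeddddcaad')
  4 → (7, 'addcdeccbbeddeddddcaad')
  5 → (15, 'bbeddeddddcaad')
  6 → (3, 'bcccaddcdeccbbeddeddddcaad')
  7 → (16, 'beddeddddcaad')
  8 → (25, 'caad')
  9 → (6, 'caddcdeccbbeddeddddcaad')
  10 → (14, 'cbbeddeddddcaad')
  11 → (5, 'ccaddcdeccbbeddeddddcaad')
  12 → (13, 'ccbbeddeddddcaad')
  13 → (4, 'cccaddcdeccbbeddeddddcaad')
  14 → (10, 'cdeccbbeddeddddcaad')
  15 → (28, 'd')
  16 → (1, 'dabcccaddcdeccbbeddeddddcaad')
  17 → (24, 'dcaad')
  18 → (9, 'dcdeccbbeddeddddcaad')
  19 → (23, 'ddcaad')
  20 → (8, 'ddcdeccbbeddeddddcaad')
  21 → (22, 'dddcaad')
  22 → (21, 'ddddcaad')
  23 → (18, 'ddeddddcaad')
  24 → (11, 'deccbbeddeddddcaad')
  25 → (19, 'deddddcaad')
  26 → (12, 'eccbbeddeddddcaad')
  27 → (20, 'eddddcaad')
  28 → (17, 'eddeddddcaad')

SA = [26, 2, 27, 0, 7, 15, 3, 16, 25, 6, 14, 5, 13, 4, 10, 28, 1, 24, 9, 23, 8, 22, 21, 18, 11, 19, 12, 20, 17]
[i] adj suffixes → lcp
  [1] 26/2 → 1 ('a')
  [2] 2/27 → 1 ('a')
  [3] 27/0 → 2 ('ad')
  [4] 0/7 → 2 ('ad')
  [5] 7/15 → 0 ('')
  [6] 15/3 → 1 ('b')
  [7] 3/16 → 1 ('b')
  [8] 16/25 → 0 ('')
  [9] 25/6 → 2 ('ca')
  [10] 6/14 → 1 ('c')
  [11] 14/5 → 1 ('c')
  [12] 5/13 → 2 ('cc')
  [13] 13/4 → 2 ('cc')
  [14] 4/10 → 1 ('c')
  [15] 10/28 → 0 ('')
  [16] 28/1 → 1 ('d')
  [17] 1/24 → 1 ('d')
  [18] 24/9 → 2 ('dc')
  [19] 9/23 → 1 ('d')
  [20] 23/8 → 3 ('ddc')
  [21] 8/22 → 2 ('dd')
  [22] 22/21 → 3 ('ddd')
  [23] 21/18 → 2 ('dd')
  [24] 18/11 → 1 ('d')
  [25] 11/19 → 2 ('de')
  [26] 19/12 → 0 ('')
  [27] 12/20 → 1 ('e')
  [28] 20/17 → 3 ('edd')

n(n+1)/2 = 29·30/2 = 435
Σ LCP = 0 + 1 + 1 + 2 + 2 + 0 + 1 + 1 + 0 + 2 + 1 + 1 + 2 + 2 + 1 + 0 + 1 + 1 + 2 + 1 + 3 + 2 + 3 + 2 + 1 + 2 + 0 + 1 + 3 = 39
distinct = 435 − 39 = 396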